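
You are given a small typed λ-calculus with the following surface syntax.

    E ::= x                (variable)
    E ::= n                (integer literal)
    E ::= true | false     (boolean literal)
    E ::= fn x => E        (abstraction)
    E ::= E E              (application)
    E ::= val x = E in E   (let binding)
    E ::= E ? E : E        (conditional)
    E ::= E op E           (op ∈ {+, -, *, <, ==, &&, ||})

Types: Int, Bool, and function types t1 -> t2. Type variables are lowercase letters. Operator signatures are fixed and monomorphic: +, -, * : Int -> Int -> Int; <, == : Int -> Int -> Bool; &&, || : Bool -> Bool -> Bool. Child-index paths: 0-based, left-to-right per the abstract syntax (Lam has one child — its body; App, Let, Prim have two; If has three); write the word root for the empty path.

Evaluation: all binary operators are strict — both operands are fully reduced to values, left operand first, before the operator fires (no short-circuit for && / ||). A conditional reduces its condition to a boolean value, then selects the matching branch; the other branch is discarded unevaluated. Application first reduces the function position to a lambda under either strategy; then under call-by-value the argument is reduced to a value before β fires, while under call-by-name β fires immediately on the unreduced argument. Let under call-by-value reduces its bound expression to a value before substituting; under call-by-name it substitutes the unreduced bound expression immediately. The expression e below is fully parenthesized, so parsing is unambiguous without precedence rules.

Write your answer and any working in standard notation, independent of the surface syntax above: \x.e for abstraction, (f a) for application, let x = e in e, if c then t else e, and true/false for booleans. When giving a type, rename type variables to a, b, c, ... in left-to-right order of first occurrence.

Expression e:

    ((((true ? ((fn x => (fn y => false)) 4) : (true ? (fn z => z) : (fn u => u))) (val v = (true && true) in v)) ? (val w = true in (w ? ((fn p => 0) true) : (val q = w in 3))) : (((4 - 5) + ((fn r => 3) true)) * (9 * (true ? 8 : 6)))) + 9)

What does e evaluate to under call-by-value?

Working:
step 0: ((if ((if true then ((\x.(\y.false)) 4) else (if true then (\z.z) else (\u.u))) (let v = (true && true) in v)) then (let w = true in (if w then ((\p.0) true) else (let q = w in 3))) else (((4 - 5) + ((\r.3) true)) * (9 * (if true then 8 else 6)))) + 9)
step 1: [if@0.0.0] ((if (((\x.(\y.false)) 4) (let v = (true && true) in v)) then (let w = true in (if w then ((\p.0) true) else (let q = w in 3))) else (((4 - 5) + ((\r.3) true)) * (9 * (if true then 8 else 6)))) + 9)
step 2: [beta@0.0.0] ((if ((\y.false) (let v = (true && true) in v)) then (let w = true in (if w then ((\p.0) true) else (let q = w in 3))) else (((4 - 5) + ((\r.3) true)) * (9 * (if true then 8 else 6)))) + 9)
step 3: [delta@0.0.1.0] ((if ((\y.false) (let v = true in v)) then (let w = true in (if w then ((\p.0) true) else (let q = w in 3))) else (((4 - 5) + ((\r.3) true)) * (9 * (if true then 8 else 6)))) + 9)
step 4: [let@0.0.1] ((if ((\y.false) true) then (let w = true in (if w then ((\p.0) true) else (let q = w in 3))) else (((4 - 5) + ((\r.3) true)) * (9 * (if true then 8 else 6)))) + 9)
step 5: [beta@0.0] ((if false then (let w = true in (if w then ((\p.0) true) else (let q = w in 3))) else (((4 - 5) + ((\r.3) true)) * (9 * (if true then 8 else 6)))) + 9)
step 6: [if@0] ((((4 - 5) + ((\r.3) true)) * (9 * (if true then 8 else 6))) + 9)
step 7: [delta@0.0.0] (((-1 + ((\r.3) true)) * (9 * (if true then 8 else 6))) + 9)
step 8: [beta@0.0.1] (((-1 + 3) * (9 * (if true then 8 else 6))) + 9)
step 9: [delta@0.0] ((2 * (9 * (if true then 8 else 6))) + 9)
step 10: [if@0.1.1] ((2 * (9 * 8)) + 9)
step 11: [delta@0.1] ((2 * 72) + 9)
step 12: [delta@0] (144 + 9)
step 13: [delta@root] 153

Answer: 153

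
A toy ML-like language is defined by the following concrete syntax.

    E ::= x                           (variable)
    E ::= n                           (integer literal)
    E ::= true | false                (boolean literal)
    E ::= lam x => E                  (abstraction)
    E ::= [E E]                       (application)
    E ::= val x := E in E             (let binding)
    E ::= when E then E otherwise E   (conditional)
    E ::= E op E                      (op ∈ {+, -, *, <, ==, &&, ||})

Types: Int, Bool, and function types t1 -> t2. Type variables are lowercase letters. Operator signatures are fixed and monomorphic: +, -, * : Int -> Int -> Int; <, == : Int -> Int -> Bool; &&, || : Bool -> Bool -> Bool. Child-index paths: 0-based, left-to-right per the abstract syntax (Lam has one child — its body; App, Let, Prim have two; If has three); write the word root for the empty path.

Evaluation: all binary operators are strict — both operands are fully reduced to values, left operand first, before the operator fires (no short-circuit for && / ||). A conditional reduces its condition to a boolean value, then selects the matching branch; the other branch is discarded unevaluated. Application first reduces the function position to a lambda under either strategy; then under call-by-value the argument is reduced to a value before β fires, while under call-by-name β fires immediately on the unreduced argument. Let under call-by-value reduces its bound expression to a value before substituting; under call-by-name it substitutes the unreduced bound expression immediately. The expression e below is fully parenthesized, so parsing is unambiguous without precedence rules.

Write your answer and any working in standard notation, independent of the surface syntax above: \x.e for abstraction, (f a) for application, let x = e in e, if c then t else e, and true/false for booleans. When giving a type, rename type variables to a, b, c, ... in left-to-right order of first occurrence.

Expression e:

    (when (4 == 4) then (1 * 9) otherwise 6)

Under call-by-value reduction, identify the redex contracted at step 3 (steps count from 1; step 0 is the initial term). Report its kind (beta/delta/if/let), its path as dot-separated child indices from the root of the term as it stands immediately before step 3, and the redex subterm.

Working:
step 0: (if (4 == 4) then (1 * 9) else 6)
step 1: [delta@0] (if true then (1 * 9) else 6)
step 2: [if@root] (1 * 9)
step 3: [delta@root] 9

Answer: delta at root : (1 * 9)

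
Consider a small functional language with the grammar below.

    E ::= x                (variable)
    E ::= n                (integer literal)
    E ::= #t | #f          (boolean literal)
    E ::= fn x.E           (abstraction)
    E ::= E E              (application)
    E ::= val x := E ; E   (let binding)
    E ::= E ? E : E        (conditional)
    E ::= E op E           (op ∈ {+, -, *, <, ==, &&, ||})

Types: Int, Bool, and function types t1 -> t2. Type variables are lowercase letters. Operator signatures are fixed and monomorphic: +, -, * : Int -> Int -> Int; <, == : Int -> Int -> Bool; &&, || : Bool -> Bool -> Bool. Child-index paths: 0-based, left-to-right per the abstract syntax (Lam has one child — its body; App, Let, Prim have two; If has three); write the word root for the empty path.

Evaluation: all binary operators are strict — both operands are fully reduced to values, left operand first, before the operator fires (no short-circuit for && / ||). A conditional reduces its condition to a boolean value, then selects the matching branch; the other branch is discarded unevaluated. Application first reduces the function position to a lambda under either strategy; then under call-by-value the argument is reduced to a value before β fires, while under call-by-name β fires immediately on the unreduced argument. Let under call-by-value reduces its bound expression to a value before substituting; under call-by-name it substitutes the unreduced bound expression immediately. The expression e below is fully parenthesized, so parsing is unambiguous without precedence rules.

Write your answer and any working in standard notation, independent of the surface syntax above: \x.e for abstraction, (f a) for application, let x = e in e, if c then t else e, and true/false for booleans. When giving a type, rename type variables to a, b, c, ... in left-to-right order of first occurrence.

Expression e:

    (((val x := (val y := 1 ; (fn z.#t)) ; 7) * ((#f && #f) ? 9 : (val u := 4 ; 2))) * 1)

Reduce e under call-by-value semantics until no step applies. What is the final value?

Answer: 14

Derivation:
step 0: (((let x = (let y = 1 in (\z.true)) in 7) * (if (false && false) then 9 else (let u = 4 in 2))) * 1)
step 1: [let@0.0.0] (((let x = (\z.true) in 7) * (if (false && false) then 9 else (let u = 4 in 2))) * 1)
step 2: [let@0.0] ((7 * (if (false && false) then 9 else (let u = 4 in 2))) * 1)
step 3: [delta@0.1.0] ((7 * (if false then 9 else (let u = 4 in 2))) * 1)
step 4: [if@0.1] ((7 * (let u = 4 in 2)) * 1)
step 5: [let@0.1] ((7 * 2) * 1)
step 6: [delta@0] (14 * 1)
step 7: [delta@root] 14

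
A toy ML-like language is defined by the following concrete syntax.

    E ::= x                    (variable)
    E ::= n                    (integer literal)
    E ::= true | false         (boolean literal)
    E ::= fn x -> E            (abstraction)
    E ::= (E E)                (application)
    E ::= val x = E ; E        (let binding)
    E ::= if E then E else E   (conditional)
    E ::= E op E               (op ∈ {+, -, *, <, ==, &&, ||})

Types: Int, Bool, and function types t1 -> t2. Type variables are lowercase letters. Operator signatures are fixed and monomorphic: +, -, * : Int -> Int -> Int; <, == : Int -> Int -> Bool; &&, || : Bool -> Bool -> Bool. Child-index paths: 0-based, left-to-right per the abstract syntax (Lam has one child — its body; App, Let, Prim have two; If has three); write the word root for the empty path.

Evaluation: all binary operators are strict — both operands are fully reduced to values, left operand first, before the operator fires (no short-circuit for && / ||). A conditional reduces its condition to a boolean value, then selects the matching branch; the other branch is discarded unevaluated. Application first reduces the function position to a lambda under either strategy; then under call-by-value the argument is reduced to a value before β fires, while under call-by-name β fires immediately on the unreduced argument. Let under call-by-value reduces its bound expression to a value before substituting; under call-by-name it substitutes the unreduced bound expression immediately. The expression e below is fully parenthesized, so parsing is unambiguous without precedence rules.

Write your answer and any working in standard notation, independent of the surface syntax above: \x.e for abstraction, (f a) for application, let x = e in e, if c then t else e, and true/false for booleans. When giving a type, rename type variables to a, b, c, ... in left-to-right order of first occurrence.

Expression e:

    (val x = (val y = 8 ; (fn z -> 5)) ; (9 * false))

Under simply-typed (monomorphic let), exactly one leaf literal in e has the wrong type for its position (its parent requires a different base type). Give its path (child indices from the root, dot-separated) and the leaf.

Answer: 1.1 : false

Derivation:
let y : Int
\z._ : a -> Int
let x : a -> Int
  unify Int ~ Int
  unify Bool ~ Int
  FAIL: mismatch Bool ~ Int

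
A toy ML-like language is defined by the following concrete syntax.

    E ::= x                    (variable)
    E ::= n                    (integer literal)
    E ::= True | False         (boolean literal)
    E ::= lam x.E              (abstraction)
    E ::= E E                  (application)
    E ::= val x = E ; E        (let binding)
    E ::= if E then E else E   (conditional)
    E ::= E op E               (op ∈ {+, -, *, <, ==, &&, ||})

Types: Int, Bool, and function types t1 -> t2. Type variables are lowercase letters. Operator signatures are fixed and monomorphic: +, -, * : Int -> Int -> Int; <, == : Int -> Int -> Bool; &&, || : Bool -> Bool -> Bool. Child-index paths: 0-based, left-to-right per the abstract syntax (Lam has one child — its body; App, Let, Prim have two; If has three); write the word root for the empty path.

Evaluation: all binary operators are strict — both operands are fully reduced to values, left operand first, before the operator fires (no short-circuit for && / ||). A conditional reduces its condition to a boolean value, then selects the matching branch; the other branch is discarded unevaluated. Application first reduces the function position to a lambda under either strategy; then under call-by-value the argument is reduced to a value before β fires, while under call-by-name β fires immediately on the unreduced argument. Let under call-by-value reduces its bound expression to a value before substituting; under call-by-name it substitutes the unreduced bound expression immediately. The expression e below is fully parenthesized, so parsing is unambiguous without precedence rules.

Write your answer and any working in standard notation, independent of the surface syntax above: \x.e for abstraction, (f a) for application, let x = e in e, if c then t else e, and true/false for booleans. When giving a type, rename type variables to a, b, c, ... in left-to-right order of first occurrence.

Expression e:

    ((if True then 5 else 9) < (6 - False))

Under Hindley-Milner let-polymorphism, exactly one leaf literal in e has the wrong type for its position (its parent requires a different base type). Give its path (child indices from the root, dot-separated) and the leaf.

Trace:
  unify Bool ~ Bool
  unify Int ~ Int
  unify Int ~ Int
  unify Int ~ Int
  unify Bool ~ Int
  FAIL: mismatch Bool ~ Int

Answer: 1.1 : false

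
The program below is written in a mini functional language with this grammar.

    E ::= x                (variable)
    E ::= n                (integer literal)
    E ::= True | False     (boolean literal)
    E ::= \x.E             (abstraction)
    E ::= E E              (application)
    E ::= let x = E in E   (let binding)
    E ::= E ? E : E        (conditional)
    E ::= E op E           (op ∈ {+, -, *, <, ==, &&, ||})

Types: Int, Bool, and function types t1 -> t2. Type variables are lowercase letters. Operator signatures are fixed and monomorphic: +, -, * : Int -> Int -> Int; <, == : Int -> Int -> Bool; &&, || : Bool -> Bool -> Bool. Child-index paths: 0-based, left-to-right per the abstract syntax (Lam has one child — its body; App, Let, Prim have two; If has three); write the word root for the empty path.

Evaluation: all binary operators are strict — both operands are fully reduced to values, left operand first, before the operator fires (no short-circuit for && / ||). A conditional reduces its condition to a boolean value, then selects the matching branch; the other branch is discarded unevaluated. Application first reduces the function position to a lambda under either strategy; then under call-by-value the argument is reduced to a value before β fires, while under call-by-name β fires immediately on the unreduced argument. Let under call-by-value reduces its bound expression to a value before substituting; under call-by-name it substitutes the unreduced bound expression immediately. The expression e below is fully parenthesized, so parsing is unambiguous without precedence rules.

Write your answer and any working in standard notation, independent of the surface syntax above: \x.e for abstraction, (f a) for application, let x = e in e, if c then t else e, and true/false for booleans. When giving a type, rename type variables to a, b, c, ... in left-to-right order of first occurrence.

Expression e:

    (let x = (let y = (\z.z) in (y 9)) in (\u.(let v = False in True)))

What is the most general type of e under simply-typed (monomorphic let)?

Answer: a -> Bool

Derivation:
z : a
\z._ : a -> a
let y : a -> a
y : a -> a
  unify a -> a ~ Int -> b
  unify a ~ Int
  unify Int ~ b
_ _ : Int
let x : Int
let v : Bool
\u._ : c -> Bool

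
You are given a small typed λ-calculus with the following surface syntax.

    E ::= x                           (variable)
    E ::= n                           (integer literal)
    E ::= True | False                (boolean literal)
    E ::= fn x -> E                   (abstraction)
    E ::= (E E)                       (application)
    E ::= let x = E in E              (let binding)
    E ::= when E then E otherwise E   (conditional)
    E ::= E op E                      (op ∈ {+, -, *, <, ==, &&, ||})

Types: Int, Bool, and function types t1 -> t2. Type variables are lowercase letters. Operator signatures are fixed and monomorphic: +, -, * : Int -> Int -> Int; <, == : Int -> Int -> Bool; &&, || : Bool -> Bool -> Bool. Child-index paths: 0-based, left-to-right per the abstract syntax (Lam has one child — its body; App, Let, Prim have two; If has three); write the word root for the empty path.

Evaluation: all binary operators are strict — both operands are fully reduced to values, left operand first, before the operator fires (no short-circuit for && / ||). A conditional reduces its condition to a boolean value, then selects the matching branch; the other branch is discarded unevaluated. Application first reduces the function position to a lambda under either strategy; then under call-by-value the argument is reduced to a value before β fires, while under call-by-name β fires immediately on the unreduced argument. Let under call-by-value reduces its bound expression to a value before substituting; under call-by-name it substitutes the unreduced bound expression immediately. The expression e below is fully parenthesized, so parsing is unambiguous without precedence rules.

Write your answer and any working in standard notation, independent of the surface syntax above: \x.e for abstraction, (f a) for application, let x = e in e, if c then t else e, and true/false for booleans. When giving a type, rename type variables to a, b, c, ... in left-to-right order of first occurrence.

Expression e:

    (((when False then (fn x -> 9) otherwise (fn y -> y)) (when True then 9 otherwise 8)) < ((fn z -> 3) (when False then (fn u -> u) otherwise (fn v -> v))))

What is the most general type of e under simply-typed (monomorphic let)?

Answer: Bool

Derivation:
  unify Bool ~ Bool
\x._ : a -> Int
y : b
\y._ : b -> b
  unify a -> Int ~ b -> b
  unify a ~ b
  unify Int ~ b
  unify Bool ~ Bool
  unify Int ~ Int
  unify Int -> Int ~ Int -> c
  unify Int ~ Int
  unify Int ~ c
_ _ : Int
  unify Int ~ Int
\z._ : d -> Int
  unify Bool ~ Bool
u : e
\u._ : e -> e
v : f
\v._ : f -> f
  unify e -> e ~ f -> f
  unify e ~ f
  unify f ~ f
  unify d -> Int ~ (f -> f) -> g
  unify d ~ f -> f
  unify Int ~ g
_ _ : Int
  unify Int ~ Int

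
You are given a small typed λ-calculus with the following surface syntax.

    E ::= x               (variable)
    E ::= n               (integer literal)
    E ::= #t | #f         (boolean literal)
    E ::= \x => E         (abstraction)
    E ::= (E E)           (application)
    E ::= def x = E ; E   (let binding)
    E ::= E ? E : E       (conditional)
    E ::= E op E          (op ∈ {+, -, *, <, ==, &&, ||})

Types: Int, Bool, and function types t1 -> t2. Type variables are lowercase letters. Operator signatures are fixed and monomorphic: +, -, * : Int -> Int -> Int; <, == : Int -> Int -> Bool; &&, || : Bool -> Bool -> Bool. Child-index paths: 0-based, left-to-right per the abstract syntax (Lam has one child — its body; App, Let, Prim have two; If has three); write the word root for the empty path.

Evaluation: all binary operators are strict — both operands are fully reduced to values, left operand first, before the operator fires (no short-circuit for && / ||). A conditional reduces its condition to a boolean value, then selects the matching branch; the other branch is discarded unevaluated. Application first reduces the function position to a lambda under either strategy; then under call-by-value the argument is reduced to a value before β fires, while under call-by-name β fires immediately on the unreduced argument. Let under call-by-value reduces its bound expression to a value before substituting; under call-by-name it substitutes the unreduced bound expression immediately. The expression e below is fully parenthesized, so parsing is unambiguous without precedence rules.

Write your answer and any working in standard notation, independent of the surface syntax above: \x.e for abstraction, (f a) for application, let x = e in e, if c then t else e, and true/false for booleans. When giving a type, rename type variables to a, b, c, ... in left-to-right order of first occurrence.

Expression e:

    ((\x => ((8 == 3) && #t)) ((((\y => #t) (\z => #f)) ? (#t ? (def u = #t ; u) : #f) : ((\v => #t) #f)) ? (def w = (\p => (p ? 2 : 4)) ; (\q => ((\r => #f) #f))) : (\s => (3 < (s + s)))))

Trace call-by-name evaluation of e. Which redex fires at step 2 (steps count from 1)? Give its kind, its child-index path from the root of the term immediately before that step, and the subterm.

Answer: delta at 0 : (8 == 3)

Working:
step 0: ((\x.((8 == 3) && true)) (if (if ((\y.true) (\z.false)) then (if true then (let u = true in u) else false) else ((\v.true) false)) then (let w = (\p.(if p then 2 else 4)) in (\q.((\r.false) false))) else (\s.(3 < (s + s)))))
step 1: [beta@root] ((8 == 3) && true)
step 2: [delta@0] (false && true)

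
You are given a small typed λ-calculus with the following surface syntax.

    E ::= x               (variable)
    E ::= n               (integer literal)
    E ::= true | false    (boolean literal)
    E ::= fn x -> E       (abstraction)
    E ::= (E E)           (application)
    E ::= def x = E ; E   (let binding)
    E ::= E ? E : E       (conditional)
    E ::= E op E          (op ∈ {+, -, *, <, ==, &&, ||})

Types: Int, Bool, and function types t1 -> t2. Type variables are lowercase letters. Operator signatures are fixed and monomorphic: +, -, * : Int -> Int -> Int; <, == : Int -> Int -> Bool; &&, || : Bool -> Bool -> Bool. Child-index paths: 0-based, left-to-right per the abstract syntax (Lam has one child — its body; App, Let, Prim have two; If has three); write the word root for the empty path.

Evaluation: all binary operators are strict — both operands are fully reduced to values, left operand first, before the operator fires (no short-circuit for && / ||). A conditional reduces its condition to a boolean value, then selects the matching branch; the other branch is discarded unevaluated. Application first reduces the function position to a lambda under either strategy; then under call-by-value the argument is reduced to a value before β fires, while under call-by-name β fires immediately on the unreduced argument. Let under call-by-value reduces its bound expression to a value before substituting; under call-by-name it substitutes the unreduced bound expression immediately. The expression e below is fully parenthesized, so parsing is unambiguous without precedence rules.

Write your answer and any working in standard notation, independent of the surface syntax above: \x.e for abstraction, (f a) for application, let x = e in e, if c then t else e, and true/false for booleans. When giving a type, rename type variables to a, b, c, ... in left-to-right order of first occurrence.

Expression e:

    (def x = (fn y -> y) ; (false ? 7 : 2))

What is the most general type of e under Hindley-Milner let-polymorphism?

Answer: Int

Derivation:
y : a
\y._ : a -> a
let x : forall. a -> a
  unify Bool ~ Bool
  unify Int ~ Int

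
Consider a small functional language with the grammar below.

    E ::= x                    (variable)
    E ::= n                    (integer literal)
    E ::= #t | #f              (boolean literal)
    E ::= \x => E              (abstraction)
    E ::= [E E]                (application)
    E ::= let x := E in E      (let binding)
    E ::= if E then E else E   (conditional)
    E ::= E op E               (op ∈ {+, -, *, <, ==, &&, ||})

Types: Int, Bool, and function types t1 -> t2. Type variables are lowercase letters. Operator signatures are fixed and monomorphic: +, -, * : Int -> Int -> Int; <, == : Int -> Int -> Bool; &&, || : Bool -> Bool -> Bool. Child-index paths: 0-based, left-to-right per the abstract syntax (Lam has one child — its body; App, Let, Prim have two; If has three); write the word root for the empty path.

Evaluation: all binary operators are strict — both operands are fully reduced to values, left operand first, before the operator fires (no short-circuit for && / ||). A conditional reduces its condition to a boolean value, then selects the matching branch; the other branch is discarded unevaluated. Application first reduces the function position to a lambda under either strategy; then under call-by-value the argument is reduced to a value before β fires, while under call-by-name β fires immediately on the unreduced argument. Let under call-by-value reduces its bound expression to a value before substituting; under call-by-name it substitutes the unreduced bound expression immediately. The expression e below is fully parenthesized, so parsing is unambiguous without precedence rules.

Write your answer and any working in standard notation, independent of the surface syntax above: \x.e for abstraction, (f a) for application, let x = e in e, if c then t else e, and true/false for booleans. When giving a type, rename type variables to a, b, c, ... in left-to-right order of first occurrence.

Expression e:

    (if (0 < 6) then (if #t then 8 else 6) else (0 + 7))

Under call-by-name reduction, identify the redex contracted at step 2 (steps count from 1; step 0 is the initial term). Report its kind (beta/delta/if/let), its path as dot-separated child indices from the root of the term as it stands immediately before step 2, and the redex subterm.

Answer: if at root : (if true then (if true then 8 else 6) else (0 + 7))

Trace:
step 0: (if (0 < 6) then (if true then 8 else 6) else (0 + 7))
step 1: [delta@0] (if true then (if true then 8 else 6) else (0 + 7))
step 2: [if@root] (if true then 8 else 6)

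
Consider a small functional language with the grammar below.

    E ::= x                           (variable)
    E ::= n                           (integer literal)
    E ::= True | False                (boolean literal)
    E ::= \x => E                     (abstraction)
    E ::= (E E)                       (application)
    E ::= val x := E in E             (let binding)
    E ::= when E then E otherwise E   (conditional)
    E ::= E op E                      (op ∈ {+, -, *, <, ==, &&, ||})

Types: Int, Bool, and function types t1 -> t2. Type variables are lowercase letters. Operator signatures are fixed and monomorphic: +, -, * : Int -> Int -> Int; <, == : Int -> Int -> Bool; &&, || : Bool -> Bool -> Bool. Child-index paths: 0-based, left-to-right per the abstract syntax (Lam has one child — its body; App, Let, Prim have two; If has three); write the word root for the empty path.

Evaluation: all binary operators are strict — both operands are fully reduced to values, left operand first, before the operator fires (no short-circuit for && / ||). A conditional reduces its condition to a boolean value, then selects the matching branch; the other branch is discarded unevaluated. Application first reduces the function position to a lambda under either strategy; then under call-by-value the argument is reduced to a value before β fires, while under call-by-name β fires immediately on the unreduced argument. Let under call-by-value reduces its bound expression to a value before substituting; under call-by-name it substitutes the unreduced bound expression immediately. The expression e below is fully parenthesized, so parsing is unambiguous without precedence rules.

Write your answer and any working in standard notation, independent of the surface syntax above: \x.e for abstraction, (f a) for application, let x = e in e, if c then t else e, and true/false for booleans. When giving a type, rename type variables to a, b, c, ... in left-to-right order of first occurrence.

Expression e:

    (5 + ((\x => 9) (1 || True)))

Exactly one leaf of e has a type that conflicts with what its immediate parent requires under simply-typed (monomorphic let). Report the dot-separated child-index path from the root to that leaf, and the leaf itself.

Answer: 1.1.0 : 1

Derivation:
  unify Int ~ Int
\x._ : a -> Int
  unify Int ~ Bool
  FAIL: mismatch Int ~ Bool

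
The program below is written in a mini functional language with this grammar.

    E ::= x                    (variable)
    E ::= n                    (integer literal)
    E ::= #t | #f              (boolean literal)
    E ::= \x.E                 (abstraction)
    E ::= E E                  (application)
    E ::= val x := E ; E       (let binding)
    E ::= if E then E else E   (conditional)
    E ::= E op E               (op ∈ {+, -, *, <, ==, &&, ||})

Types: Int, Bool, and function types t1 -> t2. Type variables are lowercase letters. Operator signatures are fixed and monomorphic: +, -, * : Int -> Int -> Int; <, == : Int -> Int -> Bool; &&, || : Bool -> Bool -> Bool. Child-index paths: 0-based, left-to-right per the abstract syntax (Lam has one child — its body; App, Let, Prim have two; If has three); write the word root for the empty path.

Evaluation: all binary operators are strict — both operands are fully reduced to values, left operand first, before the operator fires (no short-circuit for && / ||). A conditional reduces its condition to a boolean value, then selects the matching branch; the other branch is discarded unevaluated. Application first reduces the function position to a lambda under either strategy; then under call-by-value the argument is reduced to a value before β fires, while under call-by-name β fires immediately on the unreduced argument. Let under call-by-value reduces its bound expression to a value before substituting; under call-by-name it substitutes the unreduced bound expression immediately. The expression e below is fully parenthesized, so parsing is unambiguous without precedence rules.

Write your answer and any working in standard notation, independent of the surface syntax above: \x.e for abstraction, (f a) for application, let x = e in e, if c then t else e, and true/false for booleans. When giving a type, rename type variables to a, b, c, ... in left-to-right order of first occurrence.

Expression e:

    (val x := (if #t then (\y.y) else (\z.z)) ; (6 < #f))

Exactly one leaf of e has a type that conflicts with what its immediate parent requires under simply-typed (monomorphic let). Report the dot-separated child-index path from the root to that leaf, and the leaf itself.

Trace:
  unify Bool ~ Bool
y : a
\y._ : a -> a
z : b
\z._ : b -> b
  unify a -> a ~ b -> b
  unify a ~ b
  unify b ~ b
let x : b -> b
  unify Int ~ Int
  unify Bool ~ Int
  FAIL: mismatch Bool ~ Int

Answer: 1.1 : false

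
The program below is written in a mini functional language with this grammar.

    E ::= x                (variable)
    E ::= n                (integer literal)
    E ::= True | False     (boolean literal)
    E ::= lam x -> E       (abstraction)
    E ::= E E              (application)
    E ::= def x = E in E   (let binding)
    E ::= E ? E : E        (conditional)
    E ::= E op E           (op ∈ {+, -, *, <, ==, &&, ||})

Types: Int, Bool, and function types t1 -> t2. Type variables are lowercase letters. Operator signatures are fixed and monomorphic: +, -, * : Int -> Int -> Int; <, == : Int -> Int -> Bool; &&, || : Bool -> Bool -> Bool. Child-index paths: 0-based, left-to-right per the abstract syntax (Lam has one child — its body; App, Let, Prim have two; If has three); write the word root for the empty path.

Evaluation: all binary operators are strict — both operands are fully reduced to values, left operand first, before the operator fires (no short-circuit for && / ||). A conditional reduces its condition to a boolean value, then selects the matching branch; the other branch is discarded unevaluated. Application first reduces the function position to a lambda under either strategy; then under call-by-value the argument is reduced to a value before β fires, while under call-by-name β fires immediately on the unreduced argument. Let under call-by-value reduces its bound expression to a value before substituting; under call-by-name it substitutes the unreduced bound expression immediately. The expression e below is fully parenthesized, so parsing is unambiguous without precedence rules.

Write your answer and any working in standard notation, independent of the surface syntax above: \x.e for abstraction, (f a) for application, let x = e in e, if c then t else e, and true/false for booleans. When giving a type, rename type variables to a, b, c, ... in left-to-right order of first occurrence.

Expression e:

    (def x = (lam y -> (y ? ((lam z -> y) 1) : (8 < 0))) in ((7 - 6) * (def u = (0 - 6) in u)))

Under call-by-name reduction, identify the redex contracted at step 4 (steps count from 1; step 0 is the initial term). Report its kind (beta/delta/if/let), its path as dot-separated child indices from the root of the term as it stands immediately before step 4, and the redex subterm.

Trace:
step 0: (let x = (\y.(if y then ((\z.y) 1) else (8 < 0))) in ((7 - 6) * (let u = (0 - 6) in u)))
step 1: [let@root] ((7 - 6) * (let u = (0 - 6) in u))
step 2: [delta@0] (1 * (let u = (0 - 6) in u))
step 3: [let@1] (1 * (0 - 6))
step 4: [delta@1] (1 * -6)

Answer: delta at 1 : (0 - 6)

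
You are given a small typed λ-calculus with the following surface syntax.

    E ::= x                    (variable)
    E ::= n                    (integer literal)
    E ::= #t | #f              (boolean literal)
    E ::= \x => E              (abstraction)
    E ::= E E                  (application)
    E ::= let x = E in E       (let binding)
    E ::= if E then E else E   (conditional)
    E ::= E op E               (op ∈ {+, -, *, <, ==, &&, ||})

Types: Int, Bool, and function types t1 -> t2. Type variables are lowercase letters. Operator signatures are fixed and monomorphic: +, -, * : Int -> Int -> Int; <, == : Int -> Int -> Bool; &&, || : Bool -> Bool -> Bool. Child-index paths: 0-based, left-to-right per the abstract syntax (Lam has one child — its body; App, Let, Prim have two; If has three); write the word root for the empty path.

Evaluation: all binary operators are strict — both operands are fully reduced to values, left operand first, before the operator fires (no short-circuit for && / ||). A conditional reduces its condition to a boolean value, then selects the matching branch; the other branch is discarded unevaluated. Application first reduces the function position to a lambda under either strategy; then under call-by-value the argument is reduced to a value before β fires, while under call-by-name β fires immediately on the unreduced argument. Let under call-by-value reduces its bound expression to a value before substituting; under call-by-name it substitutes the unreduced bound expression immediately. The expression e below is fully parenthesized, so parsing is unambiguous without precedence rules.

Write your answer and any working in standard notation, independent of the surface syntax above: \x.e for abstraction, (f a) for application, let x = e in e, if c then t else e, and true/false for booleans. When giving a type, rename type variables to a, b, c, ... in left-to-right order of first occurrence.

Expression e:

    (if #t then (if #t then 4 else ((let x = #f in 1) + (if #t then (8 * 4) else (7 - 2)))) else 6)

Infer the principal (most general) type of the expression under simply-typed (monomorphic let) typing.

Working:
  unify Bool ~ Bool
  unify Bool ~ Bool
let x : Bool
  unify Int ~ Int
  unify Bool ~ Bool
  unify Int ~ Int
  unify Int ~ Int
  unify Int ~ Int
  unify Int ~ Int
  unify Int ~ Int
  unify Int ~ Int
  unify Int ~ Int
  unify Int ~ Int

Answer: Int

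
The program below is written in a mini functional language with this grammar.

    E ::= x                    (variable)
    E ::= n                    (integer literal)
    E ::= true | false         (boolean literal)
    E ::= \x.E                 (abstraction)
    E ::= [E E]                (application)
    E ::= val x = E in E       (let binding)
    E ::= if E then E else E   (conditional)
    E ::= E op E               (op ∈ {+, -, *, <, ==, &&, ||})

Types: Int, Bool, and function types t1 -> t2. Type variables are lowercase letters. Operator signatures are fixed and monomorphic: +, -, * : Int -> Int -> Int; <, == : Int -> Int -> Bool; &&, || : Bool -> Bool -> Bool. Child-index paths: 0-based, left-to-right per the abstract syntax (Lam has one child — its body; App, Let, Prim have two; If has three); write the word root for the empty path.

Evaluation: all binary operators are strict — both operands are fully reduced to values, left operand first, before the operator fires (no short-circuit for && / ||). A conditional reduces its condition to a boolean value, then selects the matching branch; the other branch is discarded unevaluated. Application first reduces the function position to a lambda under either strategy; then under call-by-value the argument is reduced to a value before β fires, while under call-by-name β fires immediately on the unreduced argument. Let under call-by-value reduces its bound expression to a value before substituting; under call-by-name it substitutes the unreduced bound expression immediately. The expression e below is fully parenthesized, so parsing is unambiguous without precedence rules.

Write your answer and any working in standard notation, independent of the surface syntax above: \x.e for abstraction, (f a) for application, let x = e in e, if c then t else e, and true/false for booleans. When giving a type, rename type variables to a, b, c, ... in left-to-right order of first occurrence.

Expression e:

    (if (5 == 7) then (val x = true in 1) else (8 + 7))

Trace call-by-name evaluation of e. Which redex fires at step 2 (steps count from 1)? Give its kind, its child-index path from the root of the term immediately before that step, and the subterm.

Answer: if at root : (if false then (let x = true in 1) else (8 + 7))

Derivation:
step 0: (if (5 == 7) then (let x = true in 1) else (8 + 7))
step 1: [delta@0] (if false then (let x = true in 1) else (8 + 7))
step 2: [if@root] (8 + 7)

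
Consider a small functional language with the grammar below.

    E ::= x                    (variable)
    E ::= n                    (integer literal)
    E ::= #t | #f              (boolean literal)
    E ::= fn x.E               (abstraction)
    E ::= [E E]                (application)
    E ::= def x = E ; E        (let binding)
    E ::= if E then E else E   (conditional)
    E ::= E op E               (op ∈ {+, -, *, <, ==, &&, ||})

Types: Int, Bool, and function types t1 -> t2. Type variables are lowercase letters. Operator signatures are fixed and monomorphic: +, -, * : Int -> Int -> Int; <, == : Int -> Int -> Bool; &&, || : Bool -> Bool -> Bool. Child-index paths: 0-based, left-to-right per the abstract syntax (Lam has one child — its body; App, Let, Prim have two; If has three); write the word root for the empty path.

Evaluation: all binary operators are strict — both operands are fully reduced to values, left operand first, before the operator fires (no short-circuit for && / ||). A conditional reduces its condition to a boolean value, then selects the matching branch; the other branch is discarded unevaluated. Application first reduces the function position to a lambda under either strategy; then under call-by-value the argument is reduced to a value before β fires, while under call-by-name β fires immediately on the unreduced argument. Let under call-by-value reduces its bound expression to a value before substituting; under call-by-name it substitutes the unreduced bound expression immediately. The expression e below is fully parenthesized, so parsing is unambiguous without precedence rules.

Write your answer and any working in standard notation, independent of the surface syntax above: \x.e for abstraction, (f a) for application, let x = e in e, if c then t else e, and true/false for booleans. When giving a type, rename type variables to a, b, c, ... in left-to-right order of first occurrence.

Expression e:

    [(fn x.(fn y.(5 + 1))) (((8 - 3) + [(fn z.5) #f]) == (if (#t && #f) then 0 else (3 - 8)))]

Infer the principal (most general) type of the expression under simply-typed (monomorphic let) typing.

Answer: a -> Int

Trace:
  unify Int ~ Int
  unify Int ~ Int
\y._ : b -> Int
\x._ : a -> b -> Int
  unify Int ~ Int
  unify Int ~ Int
  unify Int ~ Int
\z._ : c -> Int
  unify c -> Int ~ Bool -> d
  unify c ~ Bool
  unify Int ~ d
_ _ : Int
  unify Int ~ Int
  unify Int ~ Int
  unify Bool ~ Bool
  unify Bool ~ Bool
  unify Bool ~ Bool
  unify Int ~ Int
  unify Int ~ Int
  unify Int ~ Int
  unify Int ~ Int
  unify a -> b -> Int ~ Bool -> e
  unify a ~ Bool
  unify b -> Int ~ e
_ _ : b -> Int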